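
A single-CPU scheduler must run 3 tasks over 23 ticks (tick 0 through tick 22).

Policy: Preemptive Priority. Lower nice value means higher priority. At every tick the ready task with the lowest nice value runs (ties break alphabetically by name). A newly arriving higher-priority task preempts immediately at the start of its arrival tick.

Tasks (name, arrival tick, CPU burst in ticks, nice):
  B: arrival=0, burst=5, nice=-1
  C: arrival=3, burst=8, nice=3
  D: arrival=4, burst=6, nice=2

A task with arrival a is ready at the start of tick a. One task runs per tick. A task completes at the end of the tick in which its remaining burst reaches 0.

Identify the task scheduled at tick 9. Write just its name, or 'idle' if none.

running at tick 9 = D

t=0: ready={B} → run B
t=1: ready={B} → run B
t=2: ready={B} → run B
t=3: ready={B,C} → run B
t=4: ready={B,C,D} → run B
t=5: ready={C,D} → run D
t=6: ready={C,D} → run D
t=7: ready={C,D} → run D
t=8: ready={C,D} → run D
t=9: ready={C,D} → run D
t=10: ready={C,D} → run D
t=11: ready={C} → run C
t=12: ready={C} → run C
t=13: ready={C} → run C
t=14: ready={C} → run C
t=15: ready={C} → run C
t=16: ready={C} → run C
t=17: ready={C} → run C
t=18: ready={C} → run C
t=19: (idle)
t=20: (idle)
t=21: (idle)
t=22: (idle)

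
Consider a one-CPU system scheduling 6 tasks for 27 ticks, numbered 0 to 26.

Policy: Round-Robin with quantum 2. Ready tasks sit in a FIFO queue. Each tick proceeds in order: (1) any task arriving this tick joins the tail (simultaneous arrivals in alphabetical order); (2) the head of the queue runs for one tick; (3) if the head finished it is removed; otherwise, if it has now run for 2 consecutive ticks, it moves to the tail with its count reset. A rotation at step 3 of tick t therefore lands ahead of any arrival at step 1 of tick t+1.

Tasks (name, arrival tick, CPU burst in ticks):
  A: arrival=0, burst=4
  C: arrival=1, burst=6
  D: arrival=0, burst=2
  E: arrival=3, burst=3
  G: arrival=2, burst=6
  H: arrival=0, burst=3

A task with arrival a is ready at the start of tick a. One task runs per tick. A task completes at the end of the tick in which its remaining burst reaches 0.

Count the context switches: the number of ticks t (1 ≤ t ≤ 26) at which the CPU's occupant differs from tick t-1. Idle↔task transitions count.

t=0: queue=[A,D,H] q_used=0 → run A
t=1: queue=[A,D,H,C] q_used=1 → run A
t=2: queue=[D,H,C,A,G] q_used=0 → run D
t=3: queue=[D,H,C,A,G,E] q_used=1 → run D
t=4: queue=[H,C,A,G,E] q_used=0 → run H
t=5: queue=[H,C,A,G,E] q_used=1 → run H
t=6: queue=[C,A,G,E,H] q_used=0 → run C
t=7: queue=[C,A,G,E,H] q_used=1 → run C
t=8: queue=[A,G,E,H,C] q_used=0 → run A
t=9: queue=[A,G,E,H,C] q_used=1 → run A
t=10: queue=[G,E,H,C] q_used=0 → run G
t=11: queue=[G,E,H,C] q_used=1 → run G
t=12: queue=[E,H,C,G] q_used=0 → run E
t=13: queue=[E,H,C,G] q_used=1 → run E
t=14: queue=[H,C,G,E] q_used=0 → run H
t=15: queue=[C,G,E] q_used=0 → run C
t=16: queue=[C,G,E] q_used=1 → run C
t=17: queue=[G,E,C] q_used=0 → run G
t=18: queue=[G,E,C] q_used=1 → run G
t=19: queue=[E,C,G] q_used=0 → run E
t=20: queue=[C,G] q_used=0 → run C
t=21: queue=[C,G] q_used=1 → run C
t=22: queue=[G] q_used=0 → run G
t=23: queue=[G] q_used=1 → run G
t=24: (idle)
t=25: (idle)
t=26: (idle)

context switches = 13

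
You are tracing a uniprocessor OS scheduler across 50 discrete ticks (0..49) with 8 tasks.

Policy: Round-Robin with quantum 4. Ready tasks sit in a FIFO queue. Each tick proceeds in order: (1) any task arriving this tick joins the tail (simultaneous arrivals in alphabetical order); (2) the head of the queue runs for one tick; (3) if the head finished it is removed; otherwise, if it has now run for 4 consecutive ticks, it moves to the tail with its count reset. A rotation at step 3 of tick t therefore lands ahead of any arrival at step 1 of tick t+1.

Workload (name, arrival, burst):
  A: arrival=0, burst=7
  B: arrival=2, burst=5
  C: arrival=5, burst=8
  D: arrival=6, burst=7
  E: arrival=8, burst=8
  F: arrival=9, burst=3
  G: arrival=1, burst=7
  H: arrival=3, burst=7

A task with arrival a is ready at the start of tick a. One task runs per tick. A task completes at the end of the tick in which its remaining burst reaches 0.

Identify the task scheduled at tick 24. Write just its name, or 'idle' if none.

t=0: queue=[A] q_used=0 → run A
t=1: queue=[A,G] q_used=1 → run A
t=2: queue=[A,G,B] q_used=2 → run A
t=3: queue=[A,G,B,H] q_used=3 → run A
t=4: queue=[G,B,H,A] q_used=0 → run G
t=5: queue=[G,B,H,A,C] q_used=1 → run G
t=6: queue=[G,B,H,A,C,D] q_used=2 → run G
t=7: queue=[G,B,H,A,C,D] q_used=3 → run G
t=8: queue=[B,H,A,C,D,G,E] q_used=0 → run B
t=9: queue=[B,H,A,C,D,G,E,F] q_used=1 → run B
t=10: queue=[B,H,A,C,D,G,E,F] q_used=2 → run B
t=11: queue=[B,H,A,C,D,G,E,F] q_used=3 → run B
t=12: queue=[H,A,C,D,G,E,F,B] q_used=0 → run H
t=13: queue=[H,A,C,D,G,E,F,B] q_used=1 → run H
t=14: queue=[H,A,C,D,G,E,F,B] q_used=2 → run H
t=15: queue=[H,A,C,D,G,E,F,B] q_used=3 → run H
t=16: queue=[A,C,D,G,E,F,B,H] q_used=0 → run A
t=17: queue=[A,C,D,G,E,F,B,H] q_used=1 → run A
t=18: queue=[A,C,D,G,E,F,B,H] q_used=2 → run A
t=19: queue=[C,D,G,E,F,B,H] q_used=0 → run C
t=20: queue=[C,D,G,E,F,B,H] q_used=1 → run C
t=21: queue=[C,D,G,E,F,B,H] q_used=2 → run C
t=22: queue=[C,D,G,E,F,B,H] q_used=3 → run C
t=23: queue=[D,G,E,F,B,H,C] q_used=0 → run D
t=24: queue=[D,G,E,F,B,H,C] q_used=1 → run D
t=25: queue=[D,G,E,F,B,H,C] q_used=2 → run D
t=26: queue=[D,G,E,F,B,H,C] q_used=3 → run D
t=27: queue=[G,E,F,B,H,C,D] q_used=0 → run G
t=28: queue=[G,E,F,B,H,C,D] q_used=1 → run G
t=29: queue=[G,E,F,B,H,C,D] q_used=2 → run G
t=30: queue=[E,F,B,H,C,D] q_used=0 → run E
t=31: queue=[E,F,B,H,C,D] q_used=1 → run E
t=32: queue=[E,F,B,H,C,D] q_used=2 → run E
t=33: queue=[E,F,B,H,C,D] q_used=3 → run E
t=34: queue=[F,B,H,C,D,E] q_used=0 → run F
t=35: queue=[F,B,H,C,D,E] q_used=1 → run F
t=36: queue=[F,B,H,C,D,E] q_used=2 → run F
t=37: queue=[B,H,C,D,E] q_used=0 → run B
t=38: queue=[H,C,D,E] q_used=0 → run H
t=39: queue=[H,C,D,E] q_used=1 → run H
t=40: queue=[H,C,D,E] q_used=2 → run H
t=41: queue=[C,D,E] q_used=0 → run C
t=42: queue=[C,D,E] q_used=1 → run C
t=43: queue=[C,D,E] q_used=2 → run C
t=44: queue=[C,D,E] q_used=3 → run C
t=45: queue=[D,E] q_used=0 → run D
t=46: queue=[D,E] q_used=1 → run D
t=47: queue=[D,E] q_used=2 → run D
t=48: queue=[E] q_used=0 → run E
t=49: queue=[E] q_used=1 → run E

running at tick 24 = D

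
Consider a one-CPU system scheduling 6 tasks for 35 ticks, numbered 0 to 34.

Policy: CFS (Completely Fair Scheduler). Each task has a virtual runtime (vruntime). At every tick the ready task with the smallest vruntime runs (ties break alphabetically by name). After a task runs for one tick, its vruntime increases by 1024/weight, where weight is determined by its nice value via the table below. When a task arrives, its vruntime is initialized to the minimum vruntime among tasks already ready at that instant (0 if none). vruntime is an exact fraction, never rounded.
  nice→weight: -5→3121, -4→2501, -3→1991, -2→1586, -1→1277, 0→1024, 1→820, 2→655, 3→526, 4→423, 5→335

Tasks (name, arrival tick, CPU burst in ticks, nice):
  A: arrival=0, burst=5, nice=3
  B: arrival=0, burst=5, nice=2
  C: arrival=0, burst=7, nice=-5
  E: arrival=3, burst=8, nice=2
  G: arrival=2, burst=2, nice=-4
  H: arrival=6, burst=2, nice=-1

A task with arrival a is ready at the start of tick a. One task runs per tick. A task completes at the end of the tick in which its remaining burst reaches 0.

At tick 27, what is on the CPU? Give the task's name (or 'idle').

t=0: vr[A=0 B=0 C=0] → run A
t=1: vr[A=512/263 B=0 C=0] → run B
t=2: vr[A=512/263 B=1024/655 C=0 G=0] → run C
t=3: vr[A=512/263 B=1024/655 C=1024/3121 E=0 G=0] → run E
t=4: vr[A=512/263 B=1024/655 C=1024/3121 E=1024/655 G=0] → run G
t=5: vr[A=512/263 B=1024/655 C=1024/3121 E=1024/655 G=1024/2501] → run C
t=6: vr[A=512/263 B=1024/655 C=2048/3121 E=1024/655 G=1024/2501 H=1024/2501] → run G
t=7: vr[A=512/263 B=1024/655 C=2048/3121 E=1024/655 H=1024/2501] → run H
t=8: vr[A=512/263 B=1024/655 C=2048/3121 E=1024/655 H=3868672/3193777] → run C
t=9: vr[A=512/263 B=1024/655 C=3072/3121 E=1024/655 H=3868672/3193777] → run C
t=10: vr[A=512/263 B=1024/655 C=4096/3121 E=1024/655 H=3868672/3193777] → run H
t=11: vr[A=512/263 B=1024/655 C=4096/3121 E=1024/655] → run C
t=12: vr[A=512/263 B=1024/655 C=5120/3121 E=1024/655] → run B
t=13: vr[A=512/263 B=2048/655 C=5120/3121 E=1024/655] → run E
t=14: vr[A=512/263 B=2048/655 C=5120/3121 E=2048/655] → run C
t=15: vr[A=512/263 B=2048/655 C=6144/3121 E=2048/655] → run A
t=16: vr[A=1024/263 B=2048/655 C=6144/3121 E=2048/655] → run C
t=17: vr[A=1024/263 B=2048/655 E=2048/655] → run B
t=18: vr[A=1024/263 B=3072/655 E=2048/655] → run E
t=19: vr[A=1024/263 B=3072/655 E=3072/655] → run A
t=20: vr[A=1536/263 B=3072/655 E=3072/655] → run B
t=21: vr[A=1536/263 B=4096/655 E=3072/655] → run E
t=22: vr[A=1536/263 B=4096/655 E=4096/655] → run A
t=23: vr[A=2048/263 B=4096/655 E=4096/655] → run B
t=24: vr[A=2048/263 E=4096/655] → run E
t=25: vr[A=2048/263 E=1024/131] → run A
t=26: vr[E=1024/131] → run E
t=27: vr[E=6144/655] → run E
t=28: vr[E=7168/655] → run E
t=29: (idle)
t=30: (idle)
t=31: (idle)
t=32: (idle)
t=33: (idle)
t=34: (idle)

running at tick 27 = E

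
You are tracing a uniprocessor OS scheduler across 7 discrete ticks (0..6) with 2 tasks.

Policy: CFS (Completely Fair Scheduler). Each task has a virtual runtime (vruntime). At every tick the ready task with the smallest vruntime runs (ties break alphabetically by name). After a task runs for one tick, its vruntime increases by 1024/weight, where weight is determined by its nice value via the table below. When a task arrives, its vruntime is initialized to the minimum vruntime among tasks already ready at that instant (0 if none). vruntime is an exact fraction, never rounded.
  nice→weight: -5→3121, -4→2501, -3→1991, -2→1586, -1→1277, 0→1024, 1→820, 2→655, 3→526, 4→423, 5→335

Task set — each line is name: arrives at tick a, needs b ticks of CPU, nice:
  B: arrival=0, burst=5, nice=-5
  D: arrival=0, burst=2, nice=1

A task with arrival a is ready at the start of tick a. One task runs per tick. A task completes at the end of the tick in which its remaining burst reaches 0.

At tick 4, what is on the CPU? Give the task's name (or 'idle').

running at tick 4 = B

t=0: vr[B=0 D=0] → run B
t=1: vr[B=1024/3121 D=0] → run D
t=2: vr[B=1024/3121 D=256/205] → run B
t=3: vr[B=2048/3121 D=256/205] → run B
t=4: vr[B=3072/3121 D=256/205] → run B
t=5: vr[B=4096/3121 D=256/205] → run D
t=6: vr[B=4096/3121] → run B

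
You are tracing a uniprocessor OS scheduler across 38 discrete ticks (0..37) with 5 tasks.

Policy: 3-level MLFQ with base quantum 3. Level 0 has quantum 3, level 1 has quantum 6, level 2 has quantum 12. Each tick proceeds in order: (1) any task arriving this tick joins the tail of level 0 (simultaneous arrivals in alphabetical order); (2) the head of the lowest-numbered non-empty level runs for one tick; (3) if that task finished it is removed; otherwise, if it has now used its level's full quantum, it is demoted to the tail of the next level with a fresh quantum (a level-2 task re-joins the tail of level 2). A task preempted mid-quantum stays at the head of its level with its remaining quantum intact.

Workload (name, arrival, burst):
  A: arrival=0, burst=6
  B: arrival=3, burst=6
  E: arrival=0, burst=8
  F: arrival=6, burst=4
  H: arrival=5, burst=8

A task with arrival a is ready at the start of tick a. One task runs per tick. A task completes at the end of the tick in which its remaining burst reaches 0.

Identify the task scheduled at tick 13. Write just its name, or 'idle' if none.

running at tick 13 = F

t=0: L0/L1/L2 = AE/-/- → run A
t=1: L0/L1/L2 = AE/-/- → run A
t=2: L0/L1/L2 = AE/-/- → run A
t=3: L0/L1/L2 = EB/A/- → run E
t=4: L0/L1/L2 = EB/A/- → run E
t=5: L0/L1/L2 = EBH/A/- → run E
t=6: L0/L1/L2 = BHF/AE/- → run B
t=7: L0/L1/L2 = BHF/AE/- → run B
t=8: L0/L1/L2 = BHF/AE/- → run B
t=9: L0/L1/L2 = HF/AEB/- → run H
t=10: L0/L1/L2 = HF/AEB/- → run H
t=11: L0/L1/L2 = HF/AEB/- → run H
t=12: L0/L1/L2 = F/AEBH/- → run F
t=13: L0/L1/L2 = F/AEBH/- → run F
t=14: L0/L1/L2 = F/AEBH/- → run F
t=15: L0/L1/L2 = -/AEBHF/- → run A
t=16: L0/L1/L2 = -/AEBHF/- → run A
t=17: L0/L1/L2 = -/AEBHF/- → run A
t=18: L0/L1/L2 = -/EBHF/- → run E
t=19: L0/L1/L2 = -/EBHF/- → run E
t=20: L0/L1/L2 = -/EBHF/- → run E
t=21: L0/L1/L2 = -/EBHF/- → run E
t=22: L0/L1/L2 = -/EBHF/- → run E
t=23: L0/L1/L2 = -/BHF/- → run B
t=24: L0/L1/L2 = -/BHF/- → run B
t=25: L0/L1/L2 = -/BHF/- → run B
t=26: L0/L1/L2 = -/HF/- → run H
t=27: L0/L1/L2 = -/HF/- → run H
t=28: L0/L1/L2 = -/HF/- → run H
t=29: L0/L1/L2 = -/HF/- → run H
t=30: L0/L1/L2 = -/HF/- → run H
t=31: L0/L1/L2 = -/F/- → run F
t=32: (idle)
t=33: (idle)
t=34: (idle)
t=35: (idle)
t=36: (idle)
t=37: (idle)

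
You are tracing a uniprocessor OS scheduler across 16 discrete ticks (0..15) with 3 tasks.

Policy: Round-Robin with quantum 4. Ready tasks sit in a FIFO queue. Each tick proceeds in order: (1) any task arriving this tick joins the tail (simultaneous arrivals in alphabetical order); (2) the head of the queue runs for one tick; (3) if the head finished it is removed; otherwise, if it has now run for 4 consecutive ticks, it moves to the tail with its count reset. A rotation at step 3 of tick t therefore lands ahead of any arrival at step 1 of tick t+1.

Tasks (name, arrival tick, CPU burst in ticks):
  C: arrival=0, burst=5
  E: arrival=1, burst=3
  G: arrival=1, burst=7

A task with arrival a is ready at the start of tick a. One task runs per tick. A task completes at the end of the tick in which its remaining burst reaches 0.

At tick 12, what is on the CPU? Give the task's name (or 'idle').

t=0: queue=[C] q_used=0 → run C
t=1: queue=[C,E,G] q_used=1 → run C
t=2: queue=[C,E,G] q_used=2 → run C
t=3: queue=[C,E,G] q_used=3 → run C
t=4: queue=[E,G,C] q_used=0 → run E
t=5: queue=[E,G,C] q_used=1 → run E
t=6: queue=[E,G,C] q_used=2 → run E
t=7: queue=[G,C] q_used=0 → run G
t=8: queue=[G,C] q_used=1 → run G
t=9: queue=[G,C] q_used=2 → run G
t=10: queue=[G,C] q_used=3 → run G
t=11: queue=[C,G] q_used=0 → run C
t=12: queue=[G] q_used=0 → run G
t=13: queue=[G] q_used=1 → run G
t=14: queue=[G] q_used=2 → run G
t=15: (idle)

running at tick 12 = G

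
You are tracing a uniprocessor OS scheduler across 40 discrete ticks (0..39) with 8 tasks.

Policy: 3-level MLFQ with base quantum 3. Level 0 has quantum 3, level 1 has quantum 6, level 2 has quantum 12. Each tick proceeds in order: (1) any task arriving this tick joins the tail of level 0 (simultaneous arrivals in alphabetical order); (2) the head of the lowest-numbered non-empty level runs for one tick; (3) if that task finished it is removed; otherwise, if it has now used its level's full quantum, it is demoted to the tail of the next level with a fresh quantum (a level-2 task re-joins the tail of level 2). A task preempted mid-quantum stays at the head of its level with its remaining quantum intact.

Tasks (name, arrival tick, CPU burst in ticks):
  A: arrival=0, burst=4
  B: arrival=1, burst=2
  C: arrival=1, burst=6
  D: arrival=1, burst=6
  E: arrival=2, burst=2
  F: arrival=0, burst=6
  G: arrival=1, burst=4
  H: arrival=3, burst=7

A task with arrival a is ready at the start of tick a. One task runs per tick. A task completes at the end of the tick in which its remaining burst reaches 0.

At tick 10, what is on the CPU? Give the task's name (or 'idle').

running at tick 10 = C

t=0: L0/L1/L2 = AF/-/- → run A
t=1: L0/L1/L2 = AFBCDG/-/- → run A
t=2: L0/L1/L2 = AFBCDGE/-/- → run A
t=3: L0/L1/L2 = FBCDGEH/A/- → run F
t=4: L0/L1/L2 = FBCDGEH/A/- → run F
t=5: L0/L1/L2 = FBCDGEH/A/- → run F
t=6: L0/L1/L2 = BCDGEH/AF/- → run B
t=7: L0/L1/L2 = BCDGEH/AF/- → run B
t=8: L0/L1/L2 = CDGEH/AF/- → run C
t=9: L0/L1/L2 = CDGEH/AF/- → run C
t=10: L0/L1/L2 = CDGEH/AF/- → run C
t=11: L0/L1/L2 = DGEH/AFC/- → run D
t=12: L0/L1/L2 = DGEH/AFC/- → run D
t=13: L0/L1/L2 = DGEH/AFC/- → run D
t=14: L0/L1/L2 = GEH/AFCD/- → run G
t=15: L0/L1/L2 = GEH/AFCD/- → run G
t=16: L0/L1/L2 = GEH/AFCD/- → run G
t=17: L0/L1/L2 = EH/AFCDG/- → run E
t=18: L0/L1/L2 = EH/AFCDG/- → run E
t=19: L0/L1/L2 = H/AFCDG/- → run H
t=20: L0/L1/L2 = H/AFCDG/- → run H
t=21: L0/L1/L2 = H/AFCDG/- → run H
t=22: L0/L1/L2 = -/AFCDGH/- → run A
t=23: L0/L1/L2 = -/FCDGH/- → run F
t=24: L0/L1/L2 = -/FCDGH/- → run F
t=25: L0/L1/L2 = -/FCDGH/- → run F
t=26: L0/L1/L2 = -/CDGH/- → run C
t=27: L0/L1/L2 = -/CDGH/- → run C
t=28: L0/L1/L2 = -/CDGH/- → run C
t=29: L0/L1/L2 = -/DGH/- → run D
t=30: L0/L1/L2 = -/DGH/- → run D
t=31: L0/L1/L2 = -/DGH/- → run D
t=32: L0/L1/L2 = -/GH/- → run G
t=33: L0/L1/L2 = -/H/- → run H
t=34: L0/L1/L2 = -/H/- → run H
t=35: L0/L1/L2 = -/H/- → run H
t=36: L0/L1/L2 = -/H/- → run H
t=37: (idle)
t=38: (idle)
t=39: (idle)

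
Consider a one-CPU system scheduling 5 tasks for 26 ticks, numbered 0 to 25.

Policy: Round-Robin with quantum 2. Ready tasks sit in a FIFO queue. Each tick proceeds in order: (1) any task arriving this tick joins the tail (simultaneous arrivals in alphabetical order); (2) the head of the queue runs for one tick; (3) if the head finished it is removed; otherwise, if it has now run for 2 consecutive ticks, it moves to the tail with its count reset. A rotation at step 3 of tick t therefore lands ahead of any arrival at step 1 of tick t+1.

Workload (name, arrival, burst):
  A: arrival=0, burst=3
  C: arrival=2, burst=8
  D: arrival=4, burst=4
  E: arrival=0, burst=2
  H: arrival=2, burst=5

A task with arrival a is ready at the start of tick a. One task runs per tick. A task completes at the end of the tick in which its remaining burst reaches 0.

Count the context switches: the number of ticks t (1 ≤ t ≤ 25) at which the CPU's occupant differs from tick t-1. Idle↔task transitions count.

context switches = 12

t=0: queue=[A,E] q_used=0 → run A
t=1: queue=[A,E] q_used=1 → run A
t=2: queue=[E,A,C,H] q_used=0 → run E
t=3: queue=[E,A,C,H] q_used=1 → run E
t=4: queue=[A,C,H,D] q_used=0 → run A
t=5: queue=[C,H,D] q_used=0 → run C
t=6: queue=[C,H,D] q_used=1 → run C
t=7: queue=[H,D,C] q_used=0 → run H
t=8: queue=[H,D,C] q_used=1 → run H
t=9: queue=[D,C,H] q_used=0 → run D
t=10: queue=[D,C,H] q_used=1 → run D
t=11: queue=[C,H,D] q_used=0 → run C
t=12: queue=[C,H,D] q_used=1 → run C
t=13: queue=[H,D,C] q_used=0 → run H
t=14: queue=[H,D,C] q_used=1 → run H
t=15: queue=[D,C,H] q_used=0 → run D
t=16: queue=[D,C,H] q_used=1 → run D
t=17: queue=[C,H] q_used=0 → run C
t=18: queue=[C,H] q_used=1 → run C
t=19: queue=[H,C] q_used=0 → run H
t=20: queue=[C] q_used=0 → run C
t=21: queue=[C] q_used=1 → run C
t=22: (idle)
t=23: (idle)
t=24: (idle)
t=25: (idle)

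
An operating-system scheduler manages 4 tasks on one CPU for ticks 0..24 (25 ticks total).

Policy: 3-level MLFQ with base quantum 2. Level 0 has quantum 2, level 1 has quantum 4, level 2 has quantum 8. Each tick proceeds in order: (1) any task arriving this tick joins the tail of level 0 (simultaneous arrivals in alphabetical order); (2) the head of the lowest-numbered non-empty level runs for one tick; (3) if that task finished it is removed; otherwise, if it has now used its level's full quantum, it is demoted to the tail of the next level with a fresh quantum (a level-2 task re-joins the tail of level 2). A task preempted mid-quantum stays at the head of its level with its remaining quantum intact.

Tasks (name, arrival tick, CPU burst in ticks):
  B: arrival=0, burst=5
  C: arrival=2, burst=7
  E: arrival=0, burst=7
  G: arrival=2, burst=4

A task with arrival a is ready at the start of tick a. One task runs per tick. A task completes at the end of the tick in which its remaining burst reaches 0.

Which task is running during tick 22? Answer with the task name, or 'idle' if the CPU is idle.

t=0: L0/L1/L2 = BE/-/- → run B
t=1: L0/L1/L2 = BE/-/- → run B
t=2: L0/L1/L2 = ECG/B/- → run E
t=3: L0/L1/L2 = ECG/B/- → run E
t=4: L0/L1/L2 = CG/BE/- → run C
t=5: L0/L1/L2 = CG/BE/- → run C
t=6: L0/L1/L2 = G/BEC/- → run G
t=7: L0/L1/L2 = G/BEC/- → run G
t=8: L0/L1/L2 = -/BECG/- → run B
t=9: L0/L1/L2 = -/BECG/- → run B
t=10: L0/L1/L2 = -/BECG/- → run B
t=11: L0/L1/L2 = -/ECG/- → run E
t=12: L0/L1/L2 = -/ECG/- → run E
t=13: L0/L1/L2 = -/ECG/- → run E
t=14: L0/L1/L2 = -/ECG/- → run E
t=15: L0/L1/L2 = -/CG/E → run C
t=16: L0/L1/L2 = -/CG/E → run C
t=17: L0/L1/L2 = -/CG/E → run C
t=18: L0/L1/L2 = -/CG/E → run C
t=19: L0/L1/L2 = -/G/EC → run G
t=20: L0/L1/L2 = -/G/EC → run G
t=21: L0/L1/L2 = -/-/EC → run E
t=22: L0/L1/L2 = -/-/C → run C
t=23: (idle)
t=24: (idle)

running at tick 22 = C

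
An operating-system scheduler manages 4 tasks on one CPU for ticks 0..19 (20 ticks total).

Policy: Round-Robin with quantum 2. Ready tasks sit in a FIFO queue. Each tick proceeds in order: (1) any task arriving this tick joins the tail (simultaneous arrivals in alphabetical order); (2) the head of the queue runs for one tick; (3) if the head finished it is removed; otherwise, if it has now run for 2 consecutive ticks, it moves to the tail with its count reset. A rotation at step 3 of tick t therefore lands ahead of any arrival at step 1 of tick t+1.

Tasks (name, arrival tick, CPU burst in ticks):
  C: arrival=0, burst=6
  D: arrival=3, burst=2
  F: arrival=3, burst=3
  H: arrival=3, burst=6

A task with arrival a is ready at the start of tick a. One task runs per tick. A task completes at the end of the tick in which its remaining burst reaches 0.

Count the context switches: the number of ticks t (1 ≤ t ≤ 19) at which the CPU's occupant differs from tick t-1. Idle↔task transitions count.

t=0: queue=[C] q_used=0 → run C
t=1: queue=[C] q_used=1 → run C
t=2: queue=[C] q_used=0 → run C
t=3: queue=[C,D,F,H] q_used=1 → run C
t=4: queue=[D,F,H,C] q_used=0 → run D
t=5: queue=[D,F,H,C] q_used=1 → run D
t=6: queue=[F,H,C] q_used=0 → run F
t=7: queue=[F,H,C] q_used=1 → run F
t=8: queue=[H,C,F] q_used=0 → run H
t=9: queue=[H,C,F] q_used=1 → run H
t=10: queue=[C,F,H] q_used=0 → run C
t=11: queue=[C,F,H] q_used=1 → run C
t=12: queue=[F,H] q_used=0 → run F
t=13: queue=[H] q_used=0 → run H
t=14: queue=[H] q_used=1 → run H
t=15: queue=[H] q_used=0 → run H
t=16: queue=[H] q_used=1 → run H
t=17: (idle)
t=18: (idle)
t=19: (idle)

context switches = 7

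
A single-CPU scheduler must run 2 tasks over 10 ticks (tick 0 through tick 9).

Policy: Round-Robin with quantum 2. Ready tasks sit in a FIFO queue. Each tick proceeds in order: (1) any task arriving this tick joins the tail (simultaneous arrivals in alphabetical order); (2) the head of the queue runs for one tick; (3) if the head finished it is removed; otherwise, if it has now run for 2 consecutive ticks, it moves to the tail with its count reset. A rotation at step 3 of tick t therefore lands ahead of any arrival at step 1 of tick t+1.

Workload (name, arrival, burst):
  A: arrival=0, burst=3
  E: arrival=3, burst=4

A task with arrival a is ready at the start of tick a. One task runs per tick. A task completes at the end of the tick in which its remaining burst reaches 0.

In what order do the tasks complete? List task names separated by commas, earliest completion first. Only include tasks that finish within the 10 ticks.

completion order = A, E

t=0: queue=[A] q_used=0 → run A
t=1: queue=[A] q_used=1 → run A
t=2: queue=[A] q_used=0 → run A
t=3: queue=[E] q_used=0 → run E
t=4: queue=[E] q_used=1 → run E
t=5: queue=[E] q_used=0 → run E
t=6: queue=[E] q_used=1 → run E
t=7: (idle)
t=8: (idle)
t=9: (idle)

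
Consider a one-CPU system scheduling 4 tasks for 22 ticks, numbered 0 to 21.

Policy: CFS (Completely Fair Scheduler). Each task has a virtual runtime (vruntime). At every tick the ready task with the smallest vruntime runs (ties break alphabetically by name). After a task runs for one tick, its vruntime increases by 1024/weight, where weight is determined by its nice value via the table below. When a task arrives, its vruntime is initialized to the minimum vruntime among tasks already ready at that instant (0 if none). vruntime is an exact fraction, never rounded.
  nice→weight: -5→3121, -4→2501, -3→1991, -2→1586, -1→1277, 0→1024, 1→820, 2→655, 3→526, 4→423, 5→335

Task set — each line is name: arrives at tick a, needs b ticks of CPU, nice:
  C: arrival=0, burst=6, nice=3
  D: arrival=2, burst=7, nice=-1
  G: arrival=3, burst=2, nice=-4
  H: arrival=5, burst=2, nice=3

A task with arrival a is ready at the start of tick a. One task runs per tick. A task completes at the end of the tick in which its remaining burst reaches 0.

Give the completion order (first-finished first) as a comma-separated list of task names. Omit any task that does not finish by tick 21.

completion order = G, H, D, C

t=0: vr[C=0] → run C
t=1: vr[C=512/263] → run C
t=2: vr[C=1024/263 D=1024/263] → run C
t=3: vr[C=1536/263 D=1024/263 G=1024/263] → run D
t=4: vr[C=1536/263 D=1576960/335851 G=1024/263] → run G
t=5: vr[C=1536/263 D=1576960/335851 G=2830336/657763 H=2830336/657763] → run G
t=6: vr[C=1536/263 D=1576960/335851 H=2830336/657763] → run H
t=7: vr[C=1536/263 D=1576960/335851 H=4110848/657763] → run D
t=8: vr[C=1536/263 D=1846272/335851 H=4110848/657763] → run D
t=9: vr[C=1536/263 D=2115584/335851 H=4110848/657763] → run C
t=10: vr[C=2048/263 D=2115584/335851 H=4110848/657763] → run H
t=11: vr[C=2048/263 D=2115584/335851] → run D
t=12: vr[C=2048/263 D=2384896/335851] → run D
t=13: vr[C=2048/263 D=2654208/335851] → run C
t=14: vr[C=2560/263 D=2654208/335851] → run D
t=15: vr[C=2560/263 D=2923520/335851] → run D
t=16: vr[C=2560/263] → run C
t=17: (idle)
t=18: (idle)
t=19: (idle)
t=20: (idle)
t=21: (idle)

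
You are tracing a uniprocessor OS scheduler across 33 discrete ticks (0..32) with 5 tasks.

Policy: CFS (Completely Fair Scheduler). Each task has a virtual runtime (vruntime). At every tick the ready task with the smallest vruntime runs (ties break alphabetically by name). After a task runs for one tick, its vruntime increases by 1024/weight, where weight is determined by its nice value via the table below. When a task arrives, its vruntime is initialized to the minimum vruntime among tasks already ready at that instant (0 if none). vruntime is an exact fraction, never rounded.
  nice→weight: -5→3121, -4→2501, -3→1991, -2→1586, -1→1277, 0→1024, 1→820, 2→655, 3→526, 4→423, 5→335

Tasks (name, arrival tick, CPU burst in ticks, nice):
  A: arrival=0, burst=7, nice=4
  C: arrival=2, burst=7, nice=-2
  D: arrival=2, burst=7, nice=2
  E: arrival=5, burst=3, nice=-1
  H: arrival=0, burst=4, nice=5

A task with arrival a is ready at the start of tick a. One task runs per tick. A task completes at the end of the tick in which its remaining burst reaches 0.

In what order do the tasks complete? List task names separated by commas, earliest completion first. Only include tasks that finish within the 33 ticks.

completion order = E, C, H, D, A

t=0: vr[A=0 H=0] → run A
t=1: vr[A=1024/423 H=0] → run H
t=2: vr[A=1024/423 C=1024/423 D=1024/423 H=1024/335] → run A
t=3: vr[A=2048/423 C=1024/423 D=1024/423 H=1024/335] → run C
t=4: vr[A=2048/423 C=1028608/335439 D=1024/423 H=1024/335] → run D
t=5: vr[A=2048/423 C=1028608/335439 D=1103872/277065 E=1024/335 H=1024/335] → run E
t=6: vr[A=2048/423 C=1028608/335439 D=1103872/277065 E=1650688/427795 H=1024/335] → run H
t=7: vr[A=2048/423 C=1028608/335439 D=1103872/277065 E=1650688/427795 H=2048/335] → run C
t=8: vr[A=2048/423 C=1245184/335439 D=1103872/277065 E=1650688/427795 H=2048/335] → run C
t=9: vr[A=2048/423 C=1461760/335439 D=1103872/277065 E=1650688/427795 H=2048/335] → run E
t=10: vr[A=2048/423 C=1461760/335439 D=1103872/277065 E=1993728/427795 H=2048/335] → run D
t=11: vr[A=2048/423 C=1461760/335439 D=1537024/277065 E=1993728/427795 H=2048/335] → run C
t=12: vr[A=2048/423 C=1678336/335439 D=1537024/277065 E=1993728/427795 H=2048/335] → run E
t=13: vr[A=2048/423 C=1678336/335439 D=1537024/277065 H=2048/335] → run A
t=14: vr[A=1024/141 C=1678336/335439 D=1537024/277065 H=2048/335] → run C
t=15: vr[A=1024/141 C=1894912/335439 D=1537024/277065 H=2048/335] → run D
t=16: vr[A=1024/141 C=1894912/335439 D=1970176/277065 H=2048/335] → run C
t=17: vr[A=1024/141 C=2111488/335439 D=1970176/277065 H=2048/335] → run H
t=18: vr[A=1024/141 C=2111488/335439 D=1970176/277065 H=3072/335] → run C
t=19: vr[A=1024/141 D=1970176/277065 H=3072/335] → run D
t=20: vr[A=1024/141 D=2403328/277065 H=3072/335] → run A
t=21: vr[A=4096/423 D=2403328/277065 H=3072/335] → run D
t=22: vr[A=4096/423 D=567296/55413 H=3072/335] → run H
t=23: vr[A=4096/423 D=567296/55413] → run A
t=24: vr[A=5120/423 D=567296/55413] → run D
t=25: vr[A=5120/423 D=3269632/277065] → run D
t=26: vr[A=5120/423] → run A
t=27: vr[A=2048/141] → run A
t=28: (idle)
t=29: (idle)
t=30: (idle)
t=31: (idle)
t=32: (idle)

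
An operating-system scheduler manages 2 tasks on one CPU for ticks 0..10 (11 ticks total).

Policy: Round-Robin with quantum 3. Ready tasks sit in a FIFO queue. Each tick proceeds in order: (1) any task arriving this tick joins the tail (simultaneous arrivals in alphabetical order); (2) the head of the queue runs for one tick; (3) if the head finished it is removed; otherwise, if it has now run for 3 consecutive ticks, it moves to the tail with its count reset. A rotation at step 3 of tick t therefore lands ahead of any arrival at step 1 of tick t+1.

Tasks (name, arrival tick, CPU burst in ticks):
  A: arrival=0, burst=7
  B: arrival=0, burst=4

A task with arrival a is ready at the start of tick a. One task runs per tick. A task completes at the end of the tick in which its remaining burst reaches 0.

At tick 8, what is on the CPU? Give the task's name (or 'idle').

t=0: queue=[A,B] q_used=0 → run A
t=1: queue=[A,B] q_used=1 → run A
t=2: queue=[A,B] q_used=2 → run A
t=3: queue=[B,A] q_used=0 → run B
t=4: queue=[B,A] q_used=1 → run B
t=5: queue=[B,A] q_used=2 → run B
t=6: queue=[A,B] q_used=0 → run A
t=7: queue=[A,B] q_used=1 → run A
t=8: queue=[A,B] q_used=2 → run A
t=9: queue=[B,A] q_used=0 → run B
t=10: queue=[A] q_used=0 → run A

running at tick 8 = A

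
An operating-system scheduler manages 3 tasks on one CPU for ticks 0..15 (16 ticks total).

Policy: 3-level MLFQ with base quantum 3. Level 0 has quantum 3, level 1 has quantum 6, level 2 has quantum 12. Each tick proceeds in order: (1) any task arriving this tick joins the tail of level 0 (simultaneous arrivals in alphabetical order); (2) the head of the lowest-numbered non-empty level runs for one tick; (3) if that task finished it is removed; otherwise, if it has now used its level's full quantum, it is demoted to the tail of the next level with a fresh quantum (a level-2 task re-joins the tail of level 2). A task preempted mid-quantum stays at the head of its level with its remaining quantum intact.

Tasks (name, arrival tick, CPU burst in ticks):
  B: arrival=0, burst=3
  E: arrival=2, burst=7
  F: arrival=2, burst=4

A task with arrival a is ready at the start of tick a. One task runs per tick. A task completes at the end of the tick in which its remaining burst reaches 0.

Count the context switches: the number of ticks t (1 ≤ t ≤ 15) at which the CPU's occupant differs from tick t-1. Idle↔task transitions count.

context switches = 5

t=0: L0/L1/L2 = B/-/- → run B
t=1: L0/L1/L2 = B/-/- → run B
t=2: L0/L1/L2 = BEF/-/- → run B
t=3: L0/L1/L2 = EF/-/- → run E
t=4: L0/L1/L2 = EF/-/- → run E
t=5: L0/L1/L2 = EF/-/- → run E
t=6: L0/L1/L2 = F/E/- → run F
t=7: L0/L1/L2 = F/E/- → run F
t=8: L0/L1/L2 = F/E/- → run F
t=9: L0/L1/L2 = -/EF/- → run E
t=10: L0/L1/L2 = -/EF/- → run E
t=11: L0/L1/L2 = -/EF/- → run E
t=12: L0/L1/L2 = -/EF/- → run E
t=13: L0/L1/L2 = -/F/- → run F
t=14: (idle)
t=15: (idle)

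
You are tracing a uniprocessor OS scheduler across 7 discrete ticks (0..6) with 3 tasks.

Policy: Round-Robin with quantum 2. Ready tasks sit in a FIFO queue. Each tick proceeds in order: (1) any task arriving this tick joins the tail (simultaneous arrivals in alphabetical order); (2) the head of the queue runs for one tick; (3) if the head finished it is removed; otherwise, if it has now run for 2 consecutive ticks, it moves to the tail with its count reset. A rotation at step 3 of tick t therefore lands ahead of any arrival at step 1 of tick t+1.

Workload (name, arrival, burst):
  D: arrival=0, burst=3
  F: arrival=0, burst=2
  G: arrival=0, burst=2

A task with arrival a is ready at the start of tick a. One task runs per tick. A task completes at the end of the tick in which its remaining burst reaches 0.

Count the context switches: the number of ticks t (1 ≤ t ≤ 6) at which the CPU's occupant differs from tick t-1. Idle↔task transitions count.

t=0: queue=[D,F,G] q_used=0 → run D
t=1: queue=[D,F,G] q_used=1 → run D
t=2: queue=[F,G,D] q_used=0 → run F
t=3: queue=[F,G,D] q_used=1 → run F
t=4: queue=[G,D] q_used=0 → run G
t=5: queue=[G,D] q_used=1 → run G
t=6: queue=[D] q_used=0 → run D

context switches = 3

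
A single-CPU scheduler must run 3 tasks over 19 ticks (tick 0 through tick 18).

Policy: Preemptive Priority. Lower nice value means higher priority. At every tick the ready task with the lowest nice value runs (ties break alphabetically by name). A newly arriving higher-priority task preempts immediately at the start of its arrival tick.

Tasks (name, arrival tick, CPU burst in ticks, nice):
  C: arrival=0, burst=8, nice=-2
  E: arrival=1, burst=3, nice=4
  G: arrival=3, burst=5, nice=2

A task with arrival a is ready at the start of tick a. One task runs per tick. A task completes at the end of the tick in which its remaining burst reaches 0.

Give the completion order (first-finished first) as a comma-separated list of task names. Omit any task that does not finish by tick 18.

t=0: ready={C} → run C
t=1: ready={C,E} → run C
t=2: ready={C,E} → run C
t=3: ready={C,E,G} → run C
t=4: ready={C,E,G} → run C
t=5: ready={C,E,G} → run C
t=6: ready={C,E,G} → run C
t=7: ready={C,E,G} → run C
t=8: ready={E,G} → run G
t=9: ready={E,G} → run G
t=10: ready={E,G} → run G
t=11: ready={E,G} → run G
t=12: ready={E,G} → run G
t=13: ready={E} → run E
t=14: ready={E} → run E
t=15: ready={E} → run E
t=16: (idle)
t=17: (idle)
t=18: (idle)

completion order = C, G, E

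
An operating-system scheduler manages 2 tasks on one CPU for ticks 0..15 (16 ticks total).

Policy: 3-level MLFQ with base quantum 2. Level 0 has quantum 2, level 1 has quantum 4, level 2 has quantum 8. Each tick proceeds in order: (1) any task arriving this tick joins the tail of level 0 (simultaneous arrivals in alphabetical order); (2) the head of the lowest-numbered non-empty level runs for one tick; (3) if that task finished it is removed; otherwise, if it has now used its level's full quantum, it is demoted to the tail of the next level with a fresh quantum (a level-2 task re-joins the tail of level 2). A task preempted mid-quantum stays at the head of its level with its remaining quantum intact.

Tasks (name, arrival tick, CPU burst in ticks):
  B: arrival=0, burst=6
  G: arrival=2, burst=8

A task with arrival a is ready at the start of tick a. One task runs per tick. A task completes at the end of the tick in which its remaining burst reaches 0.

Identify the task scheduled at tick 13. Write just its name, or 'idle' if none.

running at tick 13 = G

t=0: L0/L1/L2 = B/-/- → run B
t=1: L0/L1/L2 = B/-/- → run B
t=2: L0/L1/L2 = G/B/- → run G
t=3: L0/L1/L2 = G/B/- → run G
t=4: L0/L1/L2 = -/BG/- → run B
t=5: L0/L1/L2 = -/BG/- → run B
t=6: L0/L1/L2 = -/BG/- → run B
t=7: L0/L1/L2 = -/BG/- → run B
t=8: L0/L1/L2 = -/G/- → run G
t=9: L0/L1/L2 = -/G/- → run G
t=10: L0/L1/L2 = -/G/- → run G
t=11: L0/L1/L2 = -/G/- → run G
t=12: L0/L1/L2 = -/-/G → run G
t=13: L0/L1/L2 = -/-/G → run G
t=14: (idle)
t=15: (idle)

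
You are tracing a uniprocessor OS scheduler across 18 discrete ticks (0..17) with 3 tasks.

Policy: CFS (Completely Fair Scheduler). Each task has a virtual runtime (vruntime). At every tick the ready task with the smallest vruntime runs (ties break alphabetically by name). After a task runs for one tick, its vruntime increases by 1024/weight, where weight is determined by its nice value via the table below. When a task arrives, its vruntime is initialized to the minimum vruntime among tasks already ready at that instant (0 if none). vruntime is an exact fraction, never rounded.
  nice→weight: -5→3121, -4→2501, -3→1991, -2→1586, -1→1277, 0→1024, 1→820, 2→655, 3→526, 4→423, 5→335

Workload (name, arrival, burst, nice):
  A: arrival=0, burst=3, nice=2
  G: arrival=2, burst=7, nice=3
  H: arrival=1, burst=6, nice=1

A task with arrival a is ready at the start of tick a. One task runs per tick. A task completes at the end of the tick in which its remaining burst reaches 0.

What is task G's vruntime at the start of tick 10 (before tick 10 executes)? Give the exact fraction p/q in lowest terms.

t=0: vr[A=0] → run A
t=1: vr[A=1024/655 H=1024/655] → run A
t=2: vr[A=2048/655 G=1024/655 H=1024/655] → run G
t=3: vr[A=2048/655 G=604672/172265 H=1024/655] → run H
t=4: vr[A=2048/655 G=604672/172265 H=15104/5371] → run H
t=5: vr[A=2048/655 G=604672/172265 H=109056/26855] → run A
t=6: vr[G=604672/172265 H=109056/26855] → run G
t=7: vr[G=940032/172265 H=109056/26855] → run H
t=8: vr[G=940032/172265 H=142592/26855] → run H
t=9: vr[G=940032/172265 H=176128/26855] → run G
t=10: vr[G=1275392/172265 H=176128/26855] → run H
t=11: vr[G=1275392/172265 H=209664/26855] → run G
t=12: vr[G=1610752/172265 H=209664/26855] → run H
t=13: vr[G=1610752/172265] → run G
t=14: vr[G=1946112/172265] → run G
t=15: vr[G=2281472/172265] → run G
t=16: (idle)
t=17: (idle)

vruntime(G, start of tick 10) = 1275392/172265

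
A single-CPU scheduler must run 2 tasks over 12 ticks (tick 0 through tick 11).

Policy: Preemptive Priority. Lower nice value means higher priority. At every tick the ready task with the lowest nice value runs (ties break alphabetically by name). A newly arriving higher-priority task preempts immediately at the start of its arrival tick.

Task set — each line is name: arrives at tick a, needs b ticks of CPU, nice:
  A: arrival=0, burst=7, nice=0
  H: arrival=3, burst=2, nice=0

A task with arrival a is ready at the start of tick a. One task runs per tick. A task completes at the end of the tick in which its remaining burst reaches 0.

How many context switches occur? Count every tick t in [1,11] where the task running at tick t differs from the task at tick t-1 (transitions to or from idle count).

context switches = 2

t=0: ready={A} → run A
t=1: ready={A} → run A
t=2: ready={A} → run A
t=3: ready={A,H} → run A
t=4: ready={A,H} → run A
t=5: ready={A,H} → run A
t=6: ready={A,H} → run A
t=7: ready={H} → run H
t=8: ready={H} → run H
t=9: (idle)
t=10: (idle)
t=11: (idle)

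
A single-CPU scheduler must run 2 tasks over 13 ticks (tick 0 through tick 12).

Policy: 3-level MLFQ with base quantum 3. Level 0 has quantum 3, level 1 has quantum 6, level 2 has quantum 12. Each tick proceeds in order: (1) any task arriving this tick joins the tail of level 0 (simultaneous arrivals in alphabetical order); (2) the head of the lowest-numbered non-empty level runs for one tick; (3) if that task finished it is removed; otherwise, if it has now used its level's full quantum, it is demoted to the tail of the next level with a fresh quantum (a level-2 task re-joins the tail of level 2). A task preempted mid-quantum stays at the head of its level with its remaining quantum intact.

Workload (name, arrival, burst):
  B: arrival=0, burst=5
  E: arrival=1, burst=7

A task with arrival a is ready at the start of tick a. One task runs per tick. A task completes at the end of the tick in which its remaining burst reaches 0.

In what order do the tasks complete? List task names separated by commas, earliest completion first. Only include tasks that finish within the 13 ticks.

t=0: L0/L1/L2 = B/-/- → run B
t=1: L0/L1/L2 = BE/-/- → run B
t=2: L0/L1/L2 = BE/-/- → run B
t=3: L0/L1/L2 = E/B/- → run E
t=4: L0/L1/L2 = E/B/- → run E
t=5: L0/L1/L2 = E/B/- → run E
t=6: L0/L1/L2 = -/BE/- → run B
t=7: L0/L1/L2 = -/BE/- → run B
t=8: L0/L1/L2 = -/E/- → run E
t=9: L0/L1/L2 = -/E/- → run E
t=10: L0/L1/L2 = -/E/- → run E
t=11: L0/L1/L2 = -/E/- → run E
t=12: (idle)

completion order = B, E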